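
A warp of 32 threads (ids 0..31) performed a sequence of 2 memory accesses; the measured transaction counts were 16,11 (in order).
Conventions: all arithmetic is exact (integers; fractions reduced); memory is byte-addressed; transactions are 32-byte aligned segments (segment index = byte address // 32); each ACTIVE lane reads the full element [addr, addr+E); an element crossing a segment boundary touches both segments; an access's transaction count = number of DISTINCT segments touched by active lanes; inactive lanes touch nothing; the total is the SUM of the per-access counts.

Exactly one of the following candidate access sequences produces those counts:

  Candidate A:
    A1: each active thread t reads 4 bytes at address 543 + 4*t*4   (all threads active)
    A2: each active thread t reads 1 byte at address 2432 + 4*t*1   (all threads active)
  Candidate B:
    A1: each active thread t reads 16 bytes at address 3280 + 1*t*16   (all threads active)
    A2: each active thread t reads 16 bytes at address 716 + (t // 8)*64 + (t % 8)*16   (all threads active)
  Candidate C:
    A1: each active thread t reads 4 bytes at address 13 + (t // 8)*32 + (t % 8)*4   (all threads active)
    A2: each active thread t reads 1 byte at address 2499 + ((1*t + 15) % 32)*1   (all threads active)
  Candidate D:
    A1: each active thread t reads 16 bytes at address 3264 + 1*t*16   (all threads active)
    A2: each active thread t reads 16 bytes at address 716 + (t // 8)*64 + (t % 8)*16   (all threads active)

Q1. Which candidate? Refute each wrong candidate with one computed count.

A: A1 gives 17 transactions, not 16
B: A1 gives 17 transactions, not 16
C: A1 gives 5 transactions, not 16
D: all counts match (16,11)

Answer: D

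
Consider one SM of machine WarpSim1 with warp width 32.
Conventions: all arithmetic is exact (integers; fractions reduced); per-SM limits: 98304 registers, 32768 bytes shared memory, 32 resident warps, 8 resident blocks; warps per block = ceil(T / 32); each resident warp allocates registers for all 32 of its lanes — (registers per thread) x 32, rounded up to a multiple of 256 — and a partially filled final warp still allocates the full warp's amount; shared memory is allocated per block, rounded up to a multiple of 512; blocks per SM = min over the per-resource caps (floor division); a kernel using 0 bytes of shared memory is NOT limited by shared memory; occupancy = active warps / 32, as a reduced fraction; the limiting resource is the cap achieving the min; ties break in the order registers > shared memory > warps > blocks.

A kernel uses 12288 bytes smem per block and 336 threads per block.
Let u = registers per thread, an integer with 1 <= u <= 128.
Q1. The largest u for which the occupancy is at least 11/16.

Answer: u = 128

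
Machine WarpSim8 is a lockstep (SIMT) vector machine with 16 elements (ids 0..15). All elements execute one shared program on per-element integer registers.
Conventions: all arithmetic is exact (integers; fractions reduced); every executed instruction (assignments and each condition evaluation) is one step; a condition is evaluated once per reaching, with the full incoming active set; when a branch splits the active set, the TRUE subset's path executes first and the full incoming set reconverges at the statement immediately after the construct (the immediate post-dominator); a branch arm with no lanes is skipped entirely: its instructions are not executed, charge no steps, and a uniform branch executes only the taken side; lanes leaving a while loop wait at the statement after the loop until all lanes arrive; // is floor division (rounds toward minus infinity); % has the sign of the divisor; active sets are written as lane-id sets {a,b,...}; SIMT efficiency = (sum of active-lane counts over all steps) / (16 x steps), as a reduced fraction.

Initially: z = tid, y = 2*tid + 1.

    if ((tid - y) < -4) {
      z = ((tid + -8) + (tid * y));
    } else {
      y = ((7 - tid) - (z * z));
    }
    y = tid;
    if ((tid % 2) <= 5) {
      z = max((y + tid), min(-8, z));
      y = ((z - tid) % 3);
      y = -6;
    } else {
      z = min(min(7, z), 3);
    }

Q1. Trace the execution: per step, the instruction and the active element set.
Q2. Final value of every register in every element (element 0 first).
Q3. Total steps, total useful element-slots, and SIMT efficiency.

step 0: eval ((tid - y) < -4)        {0,1,2,3,4,5,6,7,8,9,10,11,12,13,14,15}
step 1: z <- ((tid + -8) + (tid * y)) {4,5,6,7,8,9,10,11,12,13,14,15}
step 2: y <- ((7 - tid) - (z * z))   {0,1,2,3}
step 3: y <- tid                     {0,1,2,3,4,5,6,7,8,9,10,11,12,13,14,15}
step 4: eval ((tid % 2) <= 5)        {0,1,2,3,4,5,6,7,8,9,10,11,12,13,14,15}
step 5: z <- max((y + tid), min(-8, z)) {0,1,2,3,4,5,6,7,8,9,10,11,12,13,14,15}
step 6: y <- ((z - tid) % 3)         {0,1,2,3,4,5,6,7,8,9,10,11,12,13,14,15}
step 7: y <- -6                      {0,1,2,3,4,5,6,7,8,9,10,11,12,13,14,15}

Answer: 8 steps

z: 0,2,4,6,8,10,12,14,16,18,20,22,24,26,28,30
y: -6,-6,-6,-6,-6,-6,-6,-6,-6,-6,-6,-6,-6,-6,-6,-6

steps = 8; useful = 112; efficiency = 112/128 = 7/8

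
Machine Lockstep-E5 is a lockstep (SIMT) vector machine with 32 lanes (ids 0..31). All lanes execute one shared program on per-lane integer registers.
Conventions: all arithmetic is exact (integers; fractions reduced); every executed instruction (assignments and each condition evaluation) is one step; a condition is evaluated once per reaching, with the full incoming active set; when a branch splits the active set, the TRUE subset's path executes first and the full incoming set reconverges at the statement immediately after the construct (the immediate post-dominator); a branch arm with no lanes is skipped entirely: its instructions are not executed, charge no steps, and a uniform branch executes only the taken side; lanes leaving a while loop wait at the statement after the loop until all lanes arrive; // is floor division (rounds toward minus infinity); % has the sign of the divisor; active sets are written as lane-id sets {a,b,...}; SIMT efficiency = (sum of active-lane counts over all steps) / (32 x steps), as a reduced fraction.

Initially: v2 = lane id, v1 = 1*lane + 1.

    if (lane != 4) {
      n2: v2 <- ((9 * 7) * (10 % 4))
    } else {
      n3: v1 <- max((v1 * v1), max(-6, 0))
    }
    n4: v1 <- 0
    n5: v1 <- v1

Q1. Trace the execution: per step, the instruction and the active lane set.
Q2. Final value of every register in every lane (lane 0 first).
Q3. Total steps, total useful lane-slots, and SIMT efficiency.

step 0: eval (lane != 4)             {0,1,2,3,4,5,6,7,8,9,10,11,12,13,14,15,16,17,18,19,20,21,22,23,24,25,26,27,28,29,30,31}
step 1: v2 <- ((9 * 7) * (10 % 4))   {0,1,2,3,5,6,7,8,9,10,11,12,13,14,15,16,17,18,19,20,21,22,23,24,25,26,27,28,29,30,31}
step 2: v1 <- max((v1 * v1), max(-6, 0)) {4}
step 3: v1 <- 0                      {0,1,2,3,4,5,6,7,8,9,10,11,12,13,14,15,16,17,18,19,20,21,22,23,24,25,26,27,28,29,30,31}
step 4: v1 <- v1                     {0,1,2,3,4,5,6,7,8,9,10,11,12,13,14,15,16,17,18,19,20,21,22,23,24,25,26,27,28,29,30,31}

Answer: 5 steps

v2: 126,126,126,126,4,126,126,126,126,126,126,126,126,126,126,126,126,126,126,126,126,126,126,126,126,126,126,126,126,126,126,126
v1: 0,0,0,0,0,0,0,0,0,0,0,0,0,0,0,0,0,0,0,0,0,0,0,0,0,0,0,0,0,0,0,0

steps = 5; useful = 128; efficiency = 128/160 = 4/5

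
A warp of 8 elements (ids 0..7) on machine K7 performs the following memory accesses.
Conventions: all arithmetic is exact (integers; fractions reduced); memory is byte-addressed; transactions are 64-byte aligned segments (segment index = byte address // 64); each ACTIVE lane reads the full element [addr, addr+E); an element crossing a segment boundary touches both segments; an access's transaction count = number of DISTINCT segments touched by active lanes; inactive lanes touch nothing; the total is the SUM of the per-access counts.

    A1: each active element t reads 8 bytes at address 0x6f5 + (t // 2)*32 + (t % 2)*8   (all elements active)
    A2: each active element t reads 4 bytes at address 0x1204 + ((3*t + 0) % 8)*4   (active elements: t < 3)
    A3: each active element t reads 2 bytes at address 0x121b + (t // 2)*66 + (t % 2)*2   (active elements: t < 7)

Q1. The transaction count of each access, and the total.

A1: 3 transactions
A2: 1 transaction
A3: 4 transactions

Answer: 3,1,4; total 8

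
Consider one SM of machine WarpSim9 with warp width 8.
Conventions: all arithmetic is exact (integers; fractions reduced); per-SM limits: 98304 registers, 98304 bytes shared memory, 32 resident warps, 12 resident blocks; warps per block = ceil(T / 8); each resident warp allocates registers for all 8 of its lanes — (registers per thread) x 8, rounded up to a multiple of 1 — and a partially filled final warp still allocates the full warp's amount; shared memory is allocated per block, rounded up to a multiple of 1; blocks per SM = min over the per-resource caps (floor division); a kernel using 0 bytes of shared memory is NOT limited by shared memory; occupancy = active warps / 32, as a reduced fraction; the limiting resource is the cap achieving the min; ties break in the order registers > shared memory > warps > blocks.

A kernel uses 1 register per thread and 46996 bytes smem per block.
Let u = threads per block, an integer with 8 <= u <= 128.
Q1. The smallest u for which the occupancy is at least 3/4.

Answer: u = 89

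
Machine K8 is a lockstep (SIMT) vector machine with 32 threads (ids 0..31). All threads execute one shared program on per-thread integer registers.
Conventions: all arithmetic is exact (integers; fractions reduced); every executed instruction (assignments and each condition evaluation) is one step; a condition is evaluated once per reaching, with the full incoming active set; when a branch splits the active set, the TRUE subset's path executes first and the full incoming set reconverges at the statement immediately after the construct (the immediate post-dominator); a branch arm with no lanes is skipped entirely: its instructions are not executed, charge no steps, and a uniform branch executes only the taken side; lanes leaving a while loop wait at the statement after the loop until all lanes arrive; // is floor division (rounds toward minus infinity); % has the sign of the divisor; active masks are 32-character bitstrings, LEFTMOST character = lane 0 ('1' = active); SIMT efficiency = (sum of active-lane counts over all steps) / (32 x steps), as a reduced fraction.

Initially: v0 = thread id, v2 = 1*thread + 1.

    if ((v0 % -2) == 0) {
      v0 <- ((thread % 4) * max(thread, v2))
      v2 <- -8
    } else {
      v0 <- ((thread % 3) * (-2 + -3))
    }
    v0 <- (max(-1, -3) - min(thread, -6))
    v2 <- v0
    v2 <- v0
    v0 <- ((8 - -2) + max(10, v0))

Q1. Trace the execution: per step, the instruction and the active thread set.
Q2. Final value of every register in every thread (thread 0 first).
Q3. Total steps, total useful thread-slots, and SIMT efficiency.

step 0: eval ((v0 % -2) == 0)        11111111111111111111111111111111
step 1: v0 <- ((thread % 4) * max(thread, v2)) 10101010101010101010101010101010
step 2: v2 <- -8                     10101010101010101010101010101010
step 3: v0 <- ((thread % 3) * (-2 + -3)) 01010101010101010101010101010101
step 4: v0 <- (max(-1, -3) - min(thread, -6)) 11111111111111111111111111111111
step 5: v2 <- v0                     11111111111111111111111111111111
step 6: v2 <- v0                     11111111111111111111111111111111
step 7: v0 <- ((8 - -2) + max(10, v0)) 11111111111111111111111111111111

Answer: 8 steps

v0: 20,20,20,20,20,20,20,20,20,20,20,20,20,20,20,20,20,20,20,20,20,20,20,20,20,20,20,20,20,20,20,20
v2: 5,5,5,5,5,5,5,5,5,5,5,5,5,5,5,5,5,5,5,5,5,5,5,5,5,5,5,5,5,5,5,5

steps = 8; useful = 208; efficiency = 208/256 = 13/16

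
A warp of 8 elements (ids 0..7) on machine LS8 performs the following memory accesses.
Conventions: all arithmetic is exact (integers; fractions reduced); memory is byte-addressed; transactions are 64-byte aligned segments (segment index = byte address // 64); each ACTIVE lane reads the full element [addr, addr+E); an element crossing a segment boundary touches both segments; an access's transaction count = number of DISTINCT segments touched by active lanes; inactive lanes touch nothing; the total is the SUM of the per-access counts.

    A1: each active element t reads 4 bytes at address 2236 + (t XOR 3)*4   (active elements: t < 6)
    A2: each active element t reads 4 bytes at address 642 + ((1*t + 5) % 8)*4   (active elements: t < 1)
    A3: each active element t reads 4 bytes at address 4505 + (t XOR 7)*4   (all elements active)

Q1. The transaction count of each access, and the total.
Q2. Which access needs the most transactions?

A1: 2 transactions
A2: 1 transaction
A3: 1 transaction

Answer: 2,1,1; total 4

Answer: A1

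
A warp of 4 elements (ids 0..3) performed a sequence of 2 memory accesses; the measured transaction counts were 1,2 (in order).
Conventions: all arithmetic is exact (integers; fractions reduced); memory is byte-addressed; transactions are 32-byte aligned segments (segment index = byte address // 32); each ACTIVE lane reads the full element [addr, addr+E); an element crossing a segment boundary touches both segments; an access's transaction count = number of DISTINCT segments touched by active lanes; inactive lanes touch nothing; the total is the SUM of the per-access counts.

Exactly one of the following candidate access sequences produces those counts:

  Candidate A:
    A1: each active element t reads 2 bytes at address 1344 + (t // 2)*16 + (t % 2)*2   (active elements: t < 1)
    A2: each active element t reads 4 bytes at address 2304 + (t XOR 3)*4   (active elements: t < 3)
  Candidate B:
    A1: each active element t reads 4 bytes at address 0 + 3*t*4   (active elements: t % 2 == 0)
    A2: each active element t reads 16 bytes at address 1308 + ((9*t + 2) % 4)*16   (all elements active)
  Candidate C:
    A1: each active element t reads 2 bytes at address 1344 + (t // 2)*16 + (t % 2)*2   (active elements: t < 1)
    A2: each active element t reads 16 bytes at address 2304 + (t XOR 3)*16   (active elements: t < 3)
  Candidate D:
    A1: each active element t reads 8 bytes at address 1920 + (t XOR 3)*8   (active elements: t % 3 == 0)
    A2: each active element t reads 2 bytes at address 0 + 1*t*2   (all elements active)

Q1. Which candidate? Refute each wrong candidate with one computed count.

A: A2 gives 1 transaction, not 2
B: A2 gives 3 transactions, not 2
D: A2 gives 1 transaction, not 2
C: all counts match (1,2)

Answer: C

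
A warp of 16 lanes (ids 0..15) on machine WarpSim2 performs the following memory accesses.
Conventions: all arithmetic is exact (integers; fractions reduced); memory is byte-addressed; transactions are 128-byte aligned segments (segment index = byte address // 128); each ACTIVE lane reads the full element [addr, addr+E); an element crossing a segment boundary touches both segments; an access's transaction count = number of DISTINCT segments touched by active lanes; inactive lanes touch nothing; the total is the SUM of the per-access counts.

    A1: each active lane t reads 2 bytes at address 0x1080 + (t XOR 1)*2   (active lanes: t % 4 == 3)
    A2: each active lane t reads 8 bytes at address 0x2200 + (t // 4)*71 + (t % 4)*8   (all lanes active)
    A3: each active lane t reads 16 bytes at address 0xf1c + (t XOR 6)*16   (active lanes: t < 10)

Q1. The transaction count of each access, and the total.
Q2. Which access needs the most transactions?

A1: 1 transaction
A2: 2 transactions
A3: 3 transactions

Answer: 1,2,3; total 6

Answer: A3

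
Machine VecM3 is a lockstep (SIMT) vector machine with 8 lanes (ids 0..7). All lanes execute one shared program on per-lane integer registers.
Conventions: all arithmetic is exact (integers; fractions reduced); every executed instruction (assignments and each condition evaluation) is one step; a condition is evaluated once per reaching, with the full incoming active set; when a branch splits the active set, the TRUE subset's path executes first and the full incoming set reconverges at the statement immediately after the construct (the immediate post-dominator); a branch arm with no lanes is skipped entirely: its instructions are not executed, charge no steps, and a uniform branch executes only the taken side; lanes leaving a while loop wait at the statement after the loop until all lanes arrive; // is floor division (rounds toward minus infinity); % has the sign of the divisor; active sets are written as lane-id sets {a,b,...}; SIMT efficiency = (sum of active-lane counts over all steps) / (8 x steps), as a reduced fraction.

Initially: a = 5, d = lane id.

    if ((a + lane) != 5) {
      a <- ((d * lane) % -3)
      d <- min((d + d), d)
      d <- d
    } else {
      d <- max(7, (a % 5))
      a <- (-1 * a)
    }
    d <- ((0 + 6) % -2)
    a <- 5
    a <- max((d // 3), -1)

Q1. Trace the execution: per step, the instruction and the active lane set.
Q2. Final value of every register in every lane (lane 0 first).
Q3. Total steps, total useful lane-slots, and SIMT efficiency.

step 0: eval ((a + lane) != 5)       {0,1,2,3,4,5,6,7}
step 1: a <- ((d * lane) % -3)       {1,2,3,4,5,6,7}
step 2: d <- min((d + d), d)         {1,2,3,4,5,6,7}
step 3: d <- d                       {1,2,3,4,5,6,7}
step 4: d <- max(7, (a % 5))         {0}
step 5: a <- (-1 * a)                {0}
step 6: d <- ((0 + 6) % -2)          {0,1,2,3,4,5,6,7}
step 7: a <- 5                       {0,1,2,3,4,5,6,7}
step 8: a <- max((d // 3), -1)       {0,1,2,3,4,5,6,7}

Answer: 9 steps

a: 0,0,0,0,0,0,0,0
d: 0,0,0,0,0,0,0,0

steps = 9; useful = 55; efficiency = 55/72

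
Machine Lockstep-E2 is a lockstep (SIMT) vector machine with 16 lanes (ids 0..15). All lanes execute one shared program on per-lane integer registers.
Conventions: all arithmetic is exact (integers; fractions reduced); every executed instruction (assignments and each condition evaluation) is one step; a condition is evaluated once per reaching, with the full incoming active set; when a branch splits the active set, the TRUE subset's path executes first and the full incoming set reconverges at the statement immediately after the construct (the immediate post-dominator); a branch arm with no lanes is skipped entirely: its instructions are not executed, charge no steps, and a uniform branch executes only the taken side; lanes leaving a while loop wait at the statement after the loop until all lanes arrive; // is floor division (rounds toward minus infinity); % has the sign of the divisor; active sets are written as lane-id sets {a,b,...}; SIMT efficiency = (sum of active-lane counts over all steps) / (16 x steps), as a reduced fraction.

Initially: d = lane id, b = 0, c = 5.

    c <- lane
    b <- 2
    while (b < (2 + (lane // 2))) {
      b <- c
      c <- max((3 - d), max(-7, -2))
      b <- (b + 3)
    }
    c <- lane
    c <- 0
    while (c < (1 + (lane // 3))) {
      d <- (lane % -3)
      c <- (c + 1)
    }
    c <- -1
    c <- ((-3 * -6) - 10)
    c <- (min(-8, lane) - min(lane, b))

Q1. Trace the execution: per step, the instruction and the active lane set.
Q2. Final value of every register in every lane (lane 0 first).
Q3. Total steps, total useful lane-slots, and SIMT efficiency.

step 0: c <- lane                    {0,1,2,3,4,5,6,7,8,9,10,11,12,13,14,15}
step 1: b <- 2                       {0,1,2,3,4,5,6,7,8,9,10,11,12,13,14,15}
step 2: eval (b < (2 + (lane // 2))) {0,1,2,3,4,5,6,7,8,9,10,11,12,13,14,15}
step 3: b <- c                       {2,3,4,5,6,7,8,9,10,11,12,13,14,15}
step 4: c <- max((3 - d), max(-7, -2)) {2,3,4,5,6,7,8,9,10,11,12,13,14,15}
step 5: b <- (b + 3)                 {2,3,4,5,6,7,8,9,10,11,12,13,14,15}
step 6: eval (b < (2 + (lane // 2))) {2,3,4,5,6,7,8,9,10,11,12,13,14,15}
step 7: c <- lane                    {0,1,2,3,4,5,6,7,8,9,10,11,12,13,14,15}
step 8: c <- 0                       {0,1,2,3,4,5,6,7,8,9,10,11,12,13,14,15}
step 9: eval (c < (1 + (lane // 3))) {0,1,2,3,4,5,6,7,8,9,10,11,12,13,14,15}
step 10: d <- (lane % -3)             {0,1,2,3,4,5,6,7,8,9,10,11,12,13,14,15}
step 11: c <- (c + 1)                 {0,1,2,3,4,5,6,7,8,9,10,11,12,13,14,15}
step 12: eval (c < (1 + (lane // 3))) {0,1,2,3,4,5,6,7,8,9,10,11,12,13,14,15}
step 13: d <- (lane % -3)             {3,4,5,6,7,8,9,10,11,12,13,14,15}
step 14: c <- (c + 1)                 {3,4,5,6,7,8,9,10,11,12,13,14,15}
step 15: eval (c < (1 + (lane // 3))) {3,4,5,6,7,8,9,10,11,12,13,14,15}
step 16: d <- (lane % -3)             {6,7,8,9,10,11,12,13,14,15}
step 17: c <- (c + 1)                 {6,7,8,9,10,11,12,13,14,15}
step 18: eval (c < (1 + (lane // 3))) {6,7,8,9,10,11,12,13,14,15}
step 19: d <- (lane % -3)             {9,10,11,12,13,14,15}
step 20: c <- (c + 1)                 {9,10,11,12,13,14,15}
step 21: eval (c < (1 + (lane // 3))) {9,10,11,12,13,14,15}
step 22: d <- (lane % -3)             {12,13,14,15}
step 23: c <- (c + 1)                 {12,13,14,15}
step 24: eval (c < (1 + (lane // 3))) {12,13,14,15}
step 25: d <- (lane % -3)             {15}
step 26: c <- (c + 1)                 {15}
step 27: eval (c < (1 + (lane // 3))) {15}
step 28: c <- -1                      {0,1,2,3,4,5,6,7,8,9,10,11,12,13,14,15}
step 29: c <- ((-3 * -6) - 10)        {0,1,2,3,4,5,6,7,8,9,10,11,12,13,14,15}
step 30: c <- (min(-8, lane) - min(lane, b)) {0,1,2,3,4,5,6,7,8,9,10,11,12,13,14,15}

Answer: 31 steps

d: 0,-2,-1,0,-2,-1,0,-2,-1,0,-2,-1,0,-2,-1,0
b: 2,2,5,6,7,8,9,10,11,12,13,14,15,16,17,18
c: -8,-9,-10,-11,-12,-13,-14,-15,-16,-17,-18,-19,-20,-21,-22,-23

steps = 31; useful = 353; efficiency = 353/496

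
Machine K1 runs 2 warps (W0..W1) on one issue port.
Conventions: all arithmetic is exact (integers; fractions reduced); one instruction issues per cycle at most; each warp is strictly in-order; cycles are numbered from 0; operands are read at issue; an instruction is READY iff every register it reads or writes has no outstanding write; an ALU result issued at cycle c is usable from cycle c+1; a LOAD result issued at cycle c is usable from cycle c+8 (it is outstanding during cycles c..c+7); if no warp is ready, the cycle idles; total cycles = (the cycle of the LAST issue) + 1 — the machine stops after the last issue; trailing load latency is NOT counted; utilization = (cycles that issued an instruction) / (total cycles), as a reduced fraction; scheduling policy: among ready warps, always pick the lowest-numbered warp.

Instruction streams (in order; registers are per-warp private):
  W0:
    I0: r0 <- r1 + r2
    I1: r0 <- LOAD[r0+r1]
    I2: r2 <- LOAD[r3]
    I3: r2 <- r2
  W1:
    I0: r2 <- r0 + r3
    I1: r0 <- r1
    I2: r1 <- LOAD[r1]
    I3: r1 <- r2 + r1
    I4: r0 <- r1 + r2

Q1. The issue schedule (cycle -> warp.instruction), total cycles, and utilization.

cycle 0: W0.I0
cycle 1: W0.I1
cycle 2: W0.I2
cycle 3: W1.I0
cycle 4: W1.I1
cycle 5: W1.I2
cycle 6: idle
cycle 7: idle
cycle 8: idle
cycle 9: idle
cycle 10: W0.I3
cycle 11: idle
cycle 12: idle
cycle 13: W1.I3
cycle 14: W1.I4

Answer: 15 cycles, utilization 3/5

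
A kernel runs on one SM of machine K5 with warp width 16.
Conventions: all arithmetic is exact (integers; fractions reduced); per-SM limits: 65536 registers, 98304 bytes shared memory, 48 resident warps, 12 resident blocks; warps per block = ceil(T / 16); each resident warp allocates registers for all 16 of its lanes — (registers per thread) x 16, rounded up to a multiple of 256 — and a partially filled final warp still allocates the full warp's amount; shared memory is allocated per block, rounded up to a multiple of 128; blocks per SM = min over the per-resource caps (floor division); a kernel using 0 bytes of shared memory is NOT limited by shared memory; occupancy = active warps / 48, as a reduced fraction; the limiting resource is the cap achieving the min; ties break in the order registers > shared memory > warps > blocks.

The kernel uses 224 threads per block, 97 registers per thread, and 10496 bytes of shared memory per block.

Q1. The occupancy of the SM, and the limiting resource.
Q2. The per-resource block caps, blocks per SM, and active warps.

Answer: occupancy 7/12, limited by registers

registers: 2 blocks
shared memory: 9 blocks
warps: 3 blocks
blocks: 12 blocks

Answer: 2 blocks, 28 active warps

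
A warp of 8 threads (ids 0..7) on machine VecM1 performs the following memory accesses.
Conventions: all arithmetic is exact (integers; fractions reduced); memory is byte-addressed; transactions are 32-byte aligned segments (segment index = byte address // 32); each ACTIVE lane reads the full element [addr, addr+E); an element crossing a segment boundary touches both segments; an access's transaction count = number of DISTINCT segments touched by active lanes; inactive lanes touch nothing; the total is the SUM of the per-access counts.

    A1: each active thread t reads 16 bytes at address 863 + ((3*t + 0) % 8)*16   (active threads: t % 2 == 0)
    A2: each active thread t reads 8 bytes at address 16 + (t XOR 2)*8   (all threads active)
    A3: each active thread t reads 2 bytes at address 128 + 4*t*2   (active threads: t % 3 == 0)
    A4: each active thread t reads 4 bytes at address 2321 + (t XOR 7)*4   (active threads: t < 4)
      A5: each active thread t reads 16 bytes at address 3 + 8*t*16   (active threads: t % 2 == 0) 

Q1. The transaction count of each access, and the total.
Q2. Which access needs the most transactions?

A1: 5 transactions
A2: 3 transactions
A3: 2 transactions
A4: 1 transaction
A5: 4 transactions

Answer: 5,3,2,1,4; total 15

Answer: A1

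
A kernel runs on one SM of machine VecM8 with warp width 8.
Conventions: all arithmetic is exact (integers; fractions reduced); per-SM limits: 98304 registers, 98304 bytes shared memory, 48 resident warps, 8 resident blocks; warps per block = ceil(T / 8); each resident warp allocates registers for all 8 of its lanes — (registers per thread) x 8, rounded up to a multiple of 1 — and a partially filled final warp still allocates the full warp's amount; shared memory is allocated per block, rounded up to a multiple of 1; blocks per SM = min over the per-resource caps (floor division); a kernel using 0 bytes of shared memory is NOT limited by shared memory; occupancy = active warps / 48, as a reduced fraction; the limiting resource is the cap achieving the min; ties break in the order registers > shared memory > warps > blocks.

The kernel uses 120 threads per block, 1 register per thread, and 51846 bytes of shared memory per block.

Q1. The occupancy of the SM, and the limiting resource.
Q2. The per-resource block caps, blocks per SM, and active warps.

Answer: occupancy 5/16, limited by shared memory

registers: 819 blocks
shared memory: 1 block
warps: 3 blocks
blocks: 8 blocks

Answer: 1 block, 15 active warps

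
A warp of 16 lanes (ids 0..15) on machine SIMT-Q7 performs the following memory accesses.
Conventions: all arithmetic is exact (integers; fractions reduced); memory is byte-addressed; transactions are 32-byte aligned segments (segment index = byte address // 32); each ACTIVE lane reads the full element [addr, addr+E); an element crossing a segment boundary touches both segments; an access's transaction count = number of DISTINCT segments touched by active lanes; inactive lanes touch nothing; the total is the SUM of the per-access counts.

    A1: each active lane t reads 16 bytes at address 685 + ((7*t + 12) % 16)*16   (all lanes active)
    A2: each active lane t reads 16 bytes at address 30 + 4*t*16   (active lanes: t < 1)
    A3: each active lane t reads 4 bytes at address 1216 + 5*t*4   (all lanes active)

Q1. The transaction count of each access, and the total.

A1: 9 transactions
A2: 2 transactions
A3: 10 transactions

Answer: 9,2,10; total 21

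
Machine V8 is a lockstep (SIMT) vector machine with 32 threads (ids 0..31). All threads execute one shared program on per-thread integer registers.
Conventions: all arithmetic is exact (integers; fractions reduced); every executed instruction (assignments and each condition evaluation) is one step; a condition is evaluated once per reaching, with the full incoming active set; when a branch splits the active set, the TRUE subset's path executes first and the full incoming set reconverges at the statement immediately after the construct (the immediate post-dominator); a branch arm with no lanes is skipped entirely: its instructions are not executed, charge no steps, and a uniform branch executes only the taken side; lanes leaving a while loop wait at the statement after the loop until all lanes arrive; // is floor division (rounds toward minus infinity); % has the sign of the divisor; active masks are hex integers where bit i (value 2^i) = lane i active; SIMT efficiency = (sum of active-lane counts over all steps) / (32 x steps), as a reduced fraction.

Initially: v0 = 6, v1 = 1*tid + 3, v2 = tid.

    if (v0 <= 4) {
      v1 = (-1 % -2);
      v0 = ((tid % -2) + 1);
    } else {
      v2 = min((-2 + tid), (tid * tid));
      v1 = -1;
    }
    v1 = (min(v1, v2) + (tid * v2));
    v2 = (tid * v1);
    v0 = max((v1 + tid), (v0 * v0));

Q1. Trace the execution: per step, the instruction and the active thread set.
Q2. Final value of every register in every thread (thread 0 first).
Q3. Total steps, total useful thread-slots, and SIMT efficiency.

step 0: eval (v0 <= 4)               0xffffffff
step 1: v2 <- min((-2 + tid), (tid * tid)) 0xffffffff
step 2: v1 <- -1                     0xffffffff
step 3: v1 <- (min(v1, v2) + (tid * v2)) 0xffffffff
step 4: v2 <- (tid * v1)             0xffffffff
step 5: v0 <- max((v1 + tid), (v0 * v0)) 0xffffffff

Answer: 6 steps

v0: 36,36,36,36,36,36,36,41,55,71,89,109,131,155,181,209,239,271,305,341,379,419,461,505,551,599,649,701,755,811,869,929
v1: -2,-2,-1,2,7,14,23,34,47,62,79,98,119,142,167,194,223,254,287,322,359,398,439,482,527,574,623,674,727,782,839,898
v2: 0,-2,-2,6,28,70,138,238,376,558,790,1078,1428,1846,2338,2910,3568,4318,5166,6118,7180,8358,9658,11086,12648,14350,16198,18198,20356,22678,25170,27838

steps = 6; useful = 192; efficiency = 192/192 = 1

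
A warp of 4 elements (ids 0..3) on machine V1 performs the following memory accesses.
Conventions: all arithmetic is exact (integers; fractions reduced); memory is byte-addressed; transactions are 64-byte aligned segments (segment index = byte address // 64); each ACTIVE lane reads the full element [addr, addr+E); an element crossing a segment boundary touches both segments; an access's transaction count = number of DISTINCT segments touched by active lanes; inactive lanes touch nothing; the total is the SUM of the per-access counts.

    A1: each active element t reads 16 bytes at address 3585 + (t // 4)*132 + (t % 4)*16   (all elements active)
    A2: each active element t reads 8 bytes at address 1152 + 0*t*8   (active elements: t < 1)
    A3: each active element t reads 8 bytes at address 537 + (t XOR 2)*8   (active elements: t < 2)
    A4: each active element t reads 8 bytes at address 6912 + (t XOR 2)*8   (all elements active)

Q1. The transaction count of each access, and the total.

A1: 2 transactions
A2: 1 transaction
A3: 1 transaction
A4: 1 transaction

Answer: 2,1,1,1; total 5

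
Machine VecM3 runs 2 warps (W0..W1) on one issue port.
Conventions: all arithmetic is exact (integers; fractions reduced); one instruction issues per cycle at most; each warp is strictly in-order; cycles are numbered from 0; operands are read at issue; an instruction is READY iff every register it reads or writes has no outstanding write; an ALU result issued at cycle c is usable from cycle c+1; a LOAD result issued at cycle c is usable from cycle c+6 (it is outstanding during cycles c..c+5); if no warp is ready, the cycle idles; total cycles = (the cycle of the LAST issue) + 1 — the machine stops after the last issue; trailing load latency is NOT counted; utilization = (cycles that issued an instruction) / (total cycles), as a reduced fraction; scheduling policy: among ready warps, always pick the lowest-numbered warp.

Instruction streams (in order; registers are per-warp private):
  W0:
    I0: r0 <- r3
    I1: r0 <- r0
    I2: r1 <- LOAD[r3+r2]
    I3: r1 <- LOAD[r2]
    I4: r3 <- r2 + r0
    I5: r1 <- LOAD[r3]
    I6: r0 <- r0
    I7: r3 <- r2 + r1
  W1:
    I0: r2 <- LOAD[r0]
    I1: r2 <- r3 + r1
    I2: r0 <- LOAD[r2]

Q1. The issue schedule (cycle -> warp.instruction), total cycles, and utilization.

cycle 0: W0.I0
cycle 1: W0.I1
cycle 2: W0.I2
cycle 3: W1.I0
cycle 4: idle
cycle 5: idle
cycle 6: idle
cycle 7: idle
cycle 8: W0.I3
cycle 9: W0.I4
cycle 10: W1.I1
cycle 11: W1.I2
cycle 12: idle
cycle 13: idle
cycle 14: W0.I5
cycle 15: W0.I6
cycle 16: idle
cycle 17: idle
cycle 18: idle
cycle 19: idle
cycle 20: W0.I7

Answer: 21 cycles, utilization 11/21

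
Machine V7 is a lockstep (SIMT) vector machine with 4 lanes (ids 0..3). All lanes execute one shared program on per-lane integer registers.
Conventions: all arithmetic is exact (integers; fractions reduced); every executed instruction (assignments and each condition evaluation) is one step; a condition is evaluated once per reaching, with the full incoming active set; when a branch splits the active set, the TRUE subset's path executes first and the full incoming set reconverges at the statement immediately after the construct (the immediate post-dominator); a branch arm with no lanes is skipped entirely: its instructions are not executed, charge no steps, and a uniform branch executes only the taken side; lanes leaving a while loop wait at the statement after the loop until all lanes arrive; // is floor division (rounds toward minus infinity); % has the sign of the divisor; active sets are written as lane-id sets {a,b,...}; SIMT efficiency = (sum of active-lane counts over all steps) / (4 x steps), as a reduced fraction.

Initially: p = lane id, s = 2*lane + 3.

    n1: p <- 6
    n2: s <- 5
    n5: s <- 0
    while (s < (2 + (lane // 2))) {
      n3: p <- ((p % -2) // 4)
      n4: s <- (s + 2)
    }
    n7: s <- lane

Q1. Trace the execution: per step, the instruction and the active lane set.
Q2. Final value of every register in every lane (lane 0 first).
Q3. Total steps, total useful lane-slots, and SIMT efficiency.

step 0: p <- 6                       {0,1,2,3}
step 1: s <- 5                       {0,1,2,3}
step 2: s <- 0                       {0,1,2,3}
step 3: eval (s < (2 + (lane // 2))) {0,1,2,3}
step 4: p <- ((p % -2) // 4)         {0,1,2,3}
step 5: s <- (s + 2)                 {0,1,2,3}
step 6: eval (s < (2 + (lane // 2))) {0,1,2,3}
step 7: p <- ((p % -2) // 4)         {2,3}
step 8: s <- (s + 2)                 {2,3}
step 9: eval (s < (2 + (lane // 2))) {2,3}
step 10: s <- lane                    {0,1,2,3}

Answer: 11 steps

p: 0,0,0,0
s: 0,1,2,3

steps = 11; useful = 38; efficiency = 38/44 = 19/22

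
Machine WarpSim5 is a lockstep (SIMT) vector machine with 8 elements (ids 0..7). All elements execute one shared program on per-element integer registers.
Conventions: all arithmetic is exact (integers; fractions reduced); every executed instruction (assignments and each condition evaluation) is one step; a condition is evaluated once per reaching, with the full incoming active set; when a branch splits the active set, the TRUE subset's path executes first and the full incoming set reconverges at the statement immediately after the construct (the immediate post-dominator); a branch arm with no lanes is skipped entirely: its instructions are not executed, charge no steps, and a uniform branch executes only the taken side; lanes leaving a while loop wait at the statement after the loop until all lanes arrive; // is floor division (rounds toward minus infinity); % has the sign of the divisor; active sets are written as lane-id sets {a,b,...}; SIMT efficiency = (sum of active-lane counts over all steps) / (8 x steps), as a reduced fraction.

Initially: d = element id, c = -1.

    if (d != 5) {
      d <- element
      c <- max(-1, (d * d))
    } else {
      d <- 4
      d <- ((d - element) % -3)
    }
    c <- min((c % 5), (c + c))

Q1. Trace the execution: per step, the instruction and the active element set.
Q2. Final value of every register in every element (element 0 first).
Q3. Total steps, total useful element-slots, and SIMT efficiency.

step 0: eval (d != 5)                {0,1,2,3,4,5,6,7}
step 1: d <- element                 {0,1,2,3,4,6,7}
step 2: c <- max(-1, (d * d))        {0,1,2,3,4,6,7}
step 3: d <- 4                       {5}
step 4: d <- ((d - element) % -3)    {5}
step 5: c <- min((c % 5), (c + c))   {0,1,2,3,4,5,6,7}

Answer: 6 steps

d: 0,1,2,3,4,-1,6,7
c: 0,1,4,4,1,-2,1,4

steps = 6; useful = 32; efficiency = 32/48 = 2/3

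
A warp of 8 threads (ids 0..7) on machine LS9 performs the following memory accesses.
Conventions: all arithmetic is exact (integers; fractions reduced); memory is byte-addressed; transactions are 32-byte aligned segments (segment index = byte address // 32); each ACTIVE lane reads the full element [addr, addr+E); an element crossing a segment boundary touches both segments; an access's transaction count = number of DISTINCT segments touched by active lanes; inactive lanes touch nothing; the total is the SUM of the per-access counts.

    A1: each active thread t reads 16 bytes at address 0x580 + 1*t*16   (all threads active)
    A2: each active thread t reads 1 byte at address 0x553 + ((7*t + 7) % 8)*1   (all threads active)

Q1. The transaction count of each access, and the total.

A1: 4 transactions
A2: 1 transaction

Answer: 4,1; total 5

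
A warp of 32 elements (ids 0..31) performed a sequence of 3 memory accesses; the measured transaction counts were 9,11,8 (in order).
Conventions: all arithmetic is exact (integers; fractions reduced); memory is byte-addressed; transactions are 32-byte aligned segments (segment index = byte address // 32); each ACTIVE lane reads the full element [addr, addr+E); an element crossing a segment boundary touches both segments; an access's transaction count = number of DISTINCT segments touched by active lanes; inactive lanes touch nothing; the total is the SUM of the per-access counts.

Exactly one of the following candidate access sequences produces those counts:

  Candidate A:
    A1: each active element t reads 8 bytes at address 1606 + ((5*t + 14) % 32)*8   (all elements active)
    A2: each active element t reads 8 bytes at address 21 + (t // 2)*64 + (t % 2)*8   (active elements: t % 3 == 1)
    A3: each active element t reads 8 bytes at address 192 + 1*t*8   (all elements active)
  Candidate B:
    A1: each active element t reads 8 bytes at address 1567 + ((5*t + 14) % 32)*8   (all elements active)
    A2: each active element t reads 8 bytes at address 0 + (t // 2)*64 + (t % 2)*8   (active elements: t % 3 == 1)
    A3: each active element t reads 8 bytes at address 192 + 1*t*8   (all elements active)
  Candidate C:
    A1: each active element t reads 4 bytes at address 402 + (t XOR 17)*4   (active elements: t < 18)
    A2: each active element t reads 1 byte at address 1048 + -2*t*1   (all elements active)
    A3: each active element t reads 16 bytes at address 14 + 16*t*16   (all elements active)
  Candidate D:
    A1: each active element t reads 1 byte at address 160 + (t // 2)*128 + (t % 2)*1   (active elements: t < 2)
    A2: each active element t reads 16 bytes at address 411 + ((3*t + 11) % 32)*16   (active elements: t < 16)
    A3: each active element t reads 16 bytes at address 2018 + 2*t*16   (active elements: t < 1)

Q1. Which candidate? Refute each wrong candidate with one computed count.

A: A2 gives 17 transactions, not 11
C: A1 gives 4 transactions, not 9
D: A1 gives 1 transaction, not 9
B: all counts match (9,11,8)

Answer: B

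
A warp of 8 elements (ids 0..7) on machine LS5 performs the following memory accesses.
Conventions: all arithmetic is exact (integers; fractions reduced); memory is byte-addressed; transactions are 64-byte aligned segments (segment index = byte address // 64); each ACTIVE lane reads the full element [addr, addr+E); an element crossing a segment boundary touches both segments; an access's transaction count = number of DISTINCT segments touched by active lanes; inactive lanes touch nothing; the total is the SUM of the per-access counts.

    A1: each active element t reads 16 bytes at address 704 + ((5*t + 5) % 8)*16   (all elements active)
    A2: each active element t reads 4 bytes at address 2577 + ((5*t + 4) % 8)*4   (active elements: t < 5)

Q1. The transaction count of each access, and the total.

A1: 2 transactions
A2: 1 transaction

Answer: 2,1; total 3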